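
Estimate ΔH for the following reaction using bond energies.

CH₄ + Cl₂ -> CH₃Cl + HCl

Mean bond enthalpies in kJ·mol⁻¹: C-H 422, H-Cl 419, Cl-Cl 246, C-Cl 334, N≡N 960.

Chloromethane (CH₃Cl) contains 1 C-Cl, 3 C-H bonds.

ΔH ≈ −85 kJ

Bonds broken (reactants):
  C-H: 4 × 422 = 1688
  Cl-Cl: 1 × 246 = 246
  Σ(broken) = 1934 kJ
Bonds formed (products):
  C-Cl: 1 × 334 = 334
  C-H: 3 × 422 = 1266
  H-Cl: 1 × 419 = 419
  Σ(formed) = 2019 kJ
ΔH = Σ(broken) − Σ(formed) = 1934 − 2019 = −85 kJ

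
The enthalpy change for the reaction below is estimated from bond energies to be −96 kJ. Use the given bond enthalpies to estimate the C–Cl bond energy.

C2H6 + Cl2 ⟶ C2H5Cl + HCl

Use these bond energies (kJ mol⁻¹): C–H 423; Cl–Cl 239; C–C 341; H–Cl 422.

Let D be the C–Cl bond energy.
Σ(broken) = 1×341 + 6×423 + 1×239 = 3118
Σ(formed) = 1×341 + 1×D + 5×423 + 1×422 = 2878 + D
ΔH = Σ(broken) − Σ(formed) = (3118) − (2878 + D) = +240 − D
Setting this equal to −96 kJ gives D = 336 kJ/mol.

D(C–Cl) ≈ 336 kJ/mol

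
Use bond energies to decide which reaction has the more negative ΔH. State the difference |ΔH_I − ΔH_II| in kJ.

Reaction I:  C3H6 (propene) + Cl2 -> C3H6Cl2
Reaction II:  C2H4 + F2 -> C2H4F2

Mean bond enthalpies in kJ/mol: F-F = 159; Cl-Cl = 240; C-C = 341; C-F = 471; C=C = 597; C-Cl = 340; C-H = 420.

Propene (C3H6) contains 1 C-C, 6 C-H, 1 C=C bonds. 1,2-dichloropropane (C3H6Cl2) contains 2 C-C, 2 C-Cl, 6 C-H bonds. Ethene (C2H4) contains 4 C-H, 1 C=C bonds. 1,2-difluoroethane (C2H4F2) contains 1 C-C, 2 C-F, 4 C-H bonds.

Reaction I:
  Bonds broken (reactants):
    C-C: 1 × 341 = 341
    C-H: 6 × 420 = 2520
    C=C: 1 × 597 = 597
    Cl-Cl: 1 × 240 = 240
    Σ(broken) = 3698 kJ
  Bonds formed (products):
    C-C: 2 × 341 = 682
    C-Cl: 2 × 340 = 680
    C-H: 6 × 420 = 2520
    Σ(formed) = 3882 kJ
  ΔH_I = 3698 − 3882 = −184 kJ
Reaction II:
  Bonds broken (reactants):
    C-H: 4 × 420 = 1680
    C=C: 1 × 597 = 597
    F-F: 1 × 159 = 159
    Σ(broken) = 2436 kJ
  Bonds formed (products):
    C-C: 1 × 341 = 341
    C-F: 2 × 471 = 942
    C-H: 4 × 420 = 1680
    Σ(formed) = 2963 kJ
  ΔH_II = 2436 − 2963 = −527 kJ
ΔH_I − ΔH_II = +343 kJ, so reaction II has the more negative ΔH; |ΔH_I − ΔH_II| = 343 kJ.

Reaction II, by 343 kJ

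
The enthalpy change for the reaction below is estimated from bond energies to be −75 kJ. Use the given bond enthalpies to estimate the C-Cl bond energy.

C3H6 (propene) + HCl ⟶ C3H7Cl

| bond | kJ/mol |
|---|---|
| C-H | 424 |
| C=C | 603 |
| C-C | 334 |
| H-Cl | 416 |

D(C-Cl) ≈ 336 kJ/mol

Let D be the C-Cl bond energy.
Σ(broken) = 1×334 + 6×424 + 1×603 + 1×416 = 3897
Σ(formed) = 2×334 + 1×D + 7×424 = 3636 + D
ΔH = Σ(broken) − Σ(formed) = (3897) − (3636 + D) = +261 − D
Setting this equal to −75 kJ gives D = 336 kJ/mol.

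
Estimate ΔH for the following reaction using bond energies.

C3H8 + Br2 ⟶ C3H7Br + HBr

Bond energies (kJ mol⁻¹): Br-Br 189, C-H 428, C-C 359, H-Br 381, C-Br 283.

Bonds broken (reactants):
  Br-Br: 1 × 189 = 189
  C-C: 2 × 359 = 718
  C-H: 8 × 428 = 3424
  Σ(broken) = 4331 kJ
Bonds formed (products):
  C-Br: 1 × 283 = 283
  C-C: 2 × 359 = 718
  C-H: 7 × 428 = 2996
  H-Br: 1 × 381 = 381
  Σ(formed) = 4378 kJ
ΔH = Σ(broken) − Σ(formed) = 4331 − 4378 = −47 kJ

ΔH ≈ −47 kJ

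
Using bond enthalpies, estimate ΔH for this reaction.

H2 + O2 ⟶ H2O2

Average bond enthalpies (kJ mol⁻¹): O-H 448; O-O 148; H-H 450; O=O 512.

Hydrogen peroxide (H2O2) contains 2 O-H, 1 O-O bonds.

ΔH ≈ −82 kJ

Bonds broken (reactants):
  H-H: 1 × 450 = 450
  O=O: 1 × 512 = 512
  Σ(broken) = 962 kJ
Bonds formed (products):
  O-H: 2 × 448 = 896
  O-O: 1 × 148 = 148
  Σ(formed) = 1044 kJ
ΔH = Σ(broken) − Σ(formed) = 962 − 1044 = −82 kJ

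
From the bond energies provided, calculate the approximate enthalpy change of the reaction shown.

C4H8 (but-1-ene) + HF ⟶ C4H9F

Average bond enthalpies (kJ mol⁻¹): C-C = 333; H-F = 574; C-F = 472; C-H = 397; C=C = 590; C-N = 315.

ΔH ≈ −38 kJ

Bonds broken (reactants):
  C-C: 2 × 333 = 666
  C-H: 8 × 397 = 3176
  C=C: 1 × 590 = 590
  H-F: 1 × 574 = 574
  Σ(broken) = 5006 kJ
Bonds formed (products):
  C-C: 3 × 333 = 999
  C-F: 1 × 472 = 472
  C-H: 9 × 397 = 3573
  Σ(formed) = 5044 kJ
ΔH = Σ(broken) − Σ(formed) = 5006 − 5044 = −38 kJ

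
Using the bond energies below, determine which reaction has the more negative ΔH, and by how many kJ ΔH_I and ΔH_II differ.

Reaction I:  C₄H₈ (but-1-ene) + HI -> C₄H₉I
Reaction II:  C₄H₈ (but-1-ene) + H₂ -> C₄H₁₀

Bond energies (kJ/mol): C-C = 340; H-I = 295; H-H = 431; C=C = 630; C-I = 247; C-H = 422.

Reaction II, by 39 kJ

Reaction I:
  Bonds broken (reactants):
    C-C: 2 × 340 = 680
    C-H: 8 × 422 = 3376
    C=C: 1 × 630 = 630
    H-I: 1 × 295 = 295
    Σ(broken) = 4981 kJ
  Bonds formed (products):
    C-C: 3 × 340 = 1020
    C-H: 9 × 422 = 3798
    C-I: 1 × 247 = 247
    Σ(formed) = 5065 kJ
  ΔH_I = 4981 − 5065 = −84 kJ
Reaction II:
  Bonds broken (reactants):
    C-C: 2 × 340 = 680
    C-H: 8 × 422 = 3376
    C=C: 1 × 630 = 630
    H-H: 1 × 431 = 431
    Σ(broken) = 5117 kJ
  Bonds formed (products):
    C-C: 3 × 340 = 1020
    C-H: 10 × 422 = 4220
    Σ(formed) = 5240 kJ
  ΔH_II = 5117 − 5240 = −123 kJ
ΔH_I − ΔH_II = +39 kJ, so reaction II has the more negative ΔH; |ΔH_I − ΔH_II| = 39 kJ.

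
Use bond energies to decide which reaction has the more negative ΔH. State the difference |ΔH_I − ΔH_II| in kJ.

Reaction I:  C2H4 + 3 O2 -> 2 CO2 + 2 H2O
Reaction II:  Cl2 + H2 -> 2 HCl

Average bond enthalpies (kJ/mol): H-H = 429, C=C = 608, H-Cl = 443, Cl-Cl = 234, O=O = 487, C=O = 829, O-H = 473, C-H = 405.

Reaction I:
  Bonds broken (reactants):
    C-H: 4 × 405 = 1620
    C=C: 1 × 608 = 608
    O=O: 3 × 487 = 1461
    Σ(broken) = 3689 kJ
  Bonds formed (products):
    C=O: 4 × 829 = 3316
    O-H: 4 × 473 = 1892
    Σ(formed) = 5208 kJ
  ΔH_I = 3689 − 5208 = −1519 kJ
Reaction II:
  Bonds broken (reactants):
    Cl-Cl: 1 × 234 = 234
    H-H: 1 × 429 = 429
    Σ(broken) = 663 kJ
  Bonds formed (products):
    H-Cl: 2 × 443 = 886
    Σ(formed) = 886 kJ
  ΔH_II = 663 − 886 = −223 kJ
ΔH_I − ΔH_II = −1296 kJ, so reaction I has the more negative ΔH; |ΔH_I − ΔH_II| = 1296 kJ.

Reaction I, by 1296 kJ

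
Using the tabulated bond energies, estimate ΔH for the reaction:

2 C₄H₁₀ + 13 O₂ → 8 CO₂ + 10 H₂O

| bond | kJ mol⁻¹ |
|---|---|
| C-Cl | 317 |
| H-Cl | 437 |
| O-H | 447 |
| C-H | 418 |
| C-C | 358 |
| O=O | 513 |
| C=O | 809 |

ΔH ≈ −4707 kJ

Bonds broken (reactants):
  C-C: 6 × 358 = 2148
  C-H: 20 × 418 = 8360
  O=O: 13 × 513 = 6669
  Σ(broken) = 17177 kJ
Bonds formed (products):
  C=O: 16 × 809 = 12944
  O-H: 20 × 447 = 8940
  Σ(formed) = 21884 kJ
ΔH = Σ(broken) − Σ(formed) = 17177 − 21884 = −4707 kJ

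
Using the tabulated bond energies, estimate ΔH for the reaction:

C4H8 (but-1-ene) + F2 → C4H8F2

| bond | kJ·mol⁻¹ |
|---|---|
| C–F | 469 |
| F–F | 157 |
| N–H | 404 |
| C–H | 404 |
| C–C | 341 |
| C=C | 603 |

Bonds broken (reactants):
  C–C: 2 × 341 = 682
  C–H: 8 × 404 = 3232
  C=C: 1 × 603 = 603
  F–F: 1 × 157 = 157
  Σ(broken) = 4674 kJ
Bonds formed (products):
  C–C: 3 × 341 = 1023
  C–F: 2 × 469 = 938
  C–H: 8 × 404 = 3232
  Σ(formed) = 5193 kJ
ΔH = Σ(broken) − Σ(formed) = 4674 − 5193 = −519 kJ

ΔH ≈ −519 kJ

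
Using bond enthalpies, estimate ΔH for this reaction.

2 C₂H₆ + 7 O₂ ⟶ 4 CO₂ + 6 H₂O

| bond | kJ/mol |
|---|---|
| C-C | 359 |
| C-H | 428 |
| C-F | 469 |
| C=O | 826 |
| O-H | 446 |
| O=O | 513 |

Bonds broken (reactants):
  C-C: 2 × 359 = 718
  C-H: 12 × 428 = 5136
  O=O: 7 × 513 = 3591
  Σ(broken) = 9445 kJ
Bonds formed (products):
  C=O: 8 × 826 = 6608
  O-H: 12 × 446 = 5352
  Σ(formed) = 11960 kJ
ΔH = Σ(broken) − Σ(formed) = 9445 − 11960 = −2515 kJ

ΔH ≈ −2515 kJ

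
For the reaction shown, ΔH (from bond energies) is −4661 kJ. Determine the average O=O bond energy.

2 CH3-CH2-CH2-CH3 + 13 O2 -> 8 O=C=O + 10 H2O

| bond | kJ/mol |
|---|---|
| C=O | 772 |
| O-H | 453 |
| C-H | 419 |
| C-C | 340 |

Let D be the O=O bond energy.
Σ(broken) = 6×340 + 20×419 + 13×D = 10420 + 13D
Σ(formed) = 16×772 + 20×453 = 21412
ΔH = Σ(broken) − Σ(formed) = (10420 + 13D) − (21412) = −10992 + 13D
Setting this equal to −4661 kJ gives 13D = 6331, so D = 487 kJ/mol.

D(O=O) ≈ 487 kJ/mol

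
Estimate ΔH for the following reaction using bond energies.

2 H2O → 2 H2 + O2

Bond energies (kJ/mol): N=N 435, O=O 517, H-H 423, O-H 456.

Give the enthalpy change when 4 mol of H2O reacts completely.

ΔH = +922 kJ

Bonds broken (reactants):
  O-H: 4 × 456 = 1824
  Σ(broken) = 1824 kJ
Bonds formed (products):
  H-H: 2 × 423 = 846
  O=O: 1 × 517 = 517
  Σ(formed) = 1363 kJ
ΔH = Σ(broken) − Σ(formed) = 1824 − 1363 = +461 kJ
For 2× the reaction as written: 2 × (+461) = +922 kJ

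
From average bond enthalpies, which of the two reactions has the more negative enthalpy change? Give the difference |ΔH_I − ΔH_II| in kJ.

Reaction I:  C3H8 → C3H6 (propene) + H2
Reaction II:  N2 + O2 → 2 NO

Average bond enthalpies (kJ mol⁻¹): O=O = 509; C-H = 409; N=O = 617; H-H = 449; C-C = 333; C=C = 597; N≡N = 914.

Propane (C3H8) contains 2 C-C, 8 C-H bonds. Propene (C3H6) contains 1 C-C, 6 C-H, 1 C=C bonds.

Reaction I:
  Bonds broken (reactants):
    C-C: 2 × 333 = 666
    C-H: 8 × 409 = 3272
    Σ(broken) = 3938 kJ
  Bonds formed (products):
    C-C: 1 × 333 = 333
    C-H: 6 × 409 = 2454
    C=C: 1 × 597 = 597
    H-H: 1 × 449 = 449
    Σ(formed) = 3833 kJ
  ΔH_I = 3938 − 3833 = +105 kJ
Reaction II:
  Bonds broken (reactants):
    N≡N: 1 × 914 = 914
    O=O: 1 × 509 = 509
    Σ(broken) = 1423 kJ
  Bonds formed (products):
    N=O: 2 × 617 = 1234
    Σ(formed) = 1234 kJ
  ΔH_II = 1423 − 1234 = +189 kJ
ΔH_I − ΔH_II = −84 kJ, so reaction I has the more negative ΔH; |ΔH_I − ΔH_II| = 84 kJ.

Reaction I, by 84 kJ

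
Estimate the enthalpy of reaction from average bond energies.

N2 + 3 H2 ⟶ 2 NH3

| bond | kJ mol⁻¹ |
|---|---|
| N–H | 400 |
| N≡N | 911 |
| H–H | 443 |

ΔH ≈ −160 kJ

Bonds broken (reactants):
  H–H: 3 × 443 = 1329
  N≡N: 1 × 911 = 911
  Σ(broken) = 2240 kJ
Bonds formed (products):
  N–H: 6 × 400 = 2400
  Σ(formed) = 2400 kJ
ΔH = Σ(broken) − Σ(formed) = 2240 − 2400 = −160 kJ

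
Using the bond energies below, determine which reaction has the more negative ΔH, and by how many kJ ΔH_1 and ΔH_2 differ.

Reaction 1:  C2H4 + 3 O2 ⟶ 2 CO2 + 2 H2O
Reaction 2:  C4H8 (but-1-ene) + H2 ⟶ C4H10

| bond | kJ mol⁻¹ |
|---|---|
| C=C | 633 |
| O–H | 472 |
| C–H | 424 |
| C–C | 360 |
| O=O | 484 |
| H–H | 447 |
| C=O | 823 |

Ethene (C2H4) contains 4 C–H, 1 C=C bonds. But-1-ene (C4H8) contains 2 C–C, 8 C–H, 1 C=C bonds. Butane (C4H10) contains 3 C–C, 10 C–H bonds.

Reaction 1, by 1271 kJ

Reaction 1:
  Bonds broken (reactants):
    C–H: 4 × 424 = 1696
    C=C: 1 × 633 = 633
    O=O: 3 × 484 = 1452
    Σ(broken) = 3781 kJ
  Bonds formed (products):
    C=O: 4 × 823 = 3292
    O–H: 4 × 472 = 1888
    Σ(formed) = 5180 kJ
  ΔH_1 = 3781 − 5180 = −1399 kJ
Reaction 2:
  Bonds broken (reactants):
    C–C: 2 × 360 = 720
    C–H: 8 × 424 = 3392
    C=C: 1 × 633 = 633
    H–H: 1 × 447 = 447
    Σ(broken) = 5192 kJ
  Bonds formed (products):
    C–C: 3 × 360 = 1080
    C–H: 10 × 424 = 4240
    Σ(formed) = 5320 kJ
  ΔH_2 = 5192 − 5320 = −128 kJ
ΔH_1 − ΔH_2 = −1271 kJ, so reaction 1 has the more negative ΔH; |ΔH_1 − ΔH_2| = 1271 kJ.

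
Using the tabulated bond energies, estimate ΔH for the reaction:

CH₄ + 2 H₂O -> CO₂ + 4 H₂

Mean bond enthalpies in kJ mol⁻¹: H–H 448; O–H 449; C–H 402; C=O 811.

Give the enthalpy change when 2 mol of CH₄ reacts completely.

ΔH = −20 kJ

Bonds broken (reactants):
  C–H: 4 × 402 = 1608
  O–H: 4 × 449 = 1796
  Σ(broken) = 3404 kJ
Bonds formed (products):
  C=O: 2 × 811 = 1622
  H–H: 4 × 448 = 1792
  Σ(formed) = 3414 kJ
ΔH = Σ(broken) − Σ(formed) = 3404 − 3414 = −10 kJ
For 2× the reaction as written: 2 × (−10) = −20 kJ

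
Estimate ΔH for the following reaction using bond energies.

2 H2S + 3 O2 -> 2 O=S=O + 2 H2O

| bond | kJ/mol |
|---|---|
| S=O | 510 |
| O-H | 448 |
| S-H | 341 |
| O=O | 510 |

Bonds broken (reactants):
  O=O: 3 × 510 = 1530
  S-H: 4 × 341 = 1364
  Σ(broken) = 2894 kJ
Bonds formed (products):
  O-H: 4 × 448 = 1792
  S=O: 4 × 510 = 2040
  Σ(formed) = 3832 kJ
ΔH = Σ(broken) − Σ(formed) = 2894 − 3832 = −938 kJ

ΔH ≈ −938 kJ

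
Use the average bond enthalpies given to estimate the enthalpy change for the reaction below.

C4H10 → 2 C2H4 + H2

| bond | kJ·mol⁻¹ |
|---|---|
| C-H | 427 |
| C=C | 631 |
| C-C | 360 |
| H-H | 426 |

Bonds broken (reactants):
  C-C: 3 × 360 = 1080
  C-H: 10 × 427 = 4270
  Σ(broken) = 5350 kJ
Bonds formed (products):
  C-H: 8 × 427 = 3416
  C=C: 2 × 631 = 1262
  H-H: 1 × 426 = 426
  Σ(formed) = 5104 kJ
ΔH = Σ(broken) − Σ(formed) = 5350 − 5104 = +246 kJ

ΔH ≈ +246 kJ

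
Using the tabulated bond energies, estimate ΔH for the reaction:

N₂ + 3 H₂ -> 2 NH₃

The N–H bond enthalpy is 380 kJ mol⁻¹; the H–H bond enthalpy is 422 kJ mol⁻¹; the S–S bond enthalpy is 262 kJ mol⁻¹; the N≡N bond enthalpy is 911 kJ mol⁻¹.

ΔH ≈ −103 kJ

Bonds broken (reactants):
  H–H: 3 × 422 = 1266
  N≡N: 1 × 911 = 911
  Σ(broken) = 2177 kJ
Bonds formed (products):
  N–H: 6 × 380 = 2280
  Σ(formed) = 2280 kJ
ΔH = Σ(broken) − Σ(formed) = 2177 − 2280 = −103 kJ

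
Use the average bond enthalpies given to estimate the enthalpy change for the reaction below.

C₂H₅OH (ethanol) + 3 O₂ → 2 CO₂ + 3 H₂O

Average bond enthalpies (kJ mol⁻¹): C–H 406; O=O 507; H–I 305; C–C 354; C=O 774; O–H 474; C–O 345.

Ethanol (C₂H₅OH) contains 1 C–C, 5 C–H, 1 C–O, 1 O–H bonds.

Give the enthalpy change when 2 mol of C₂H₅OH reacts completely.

ΔH = −2432 kJ

Bonds broken (reactants):
  C–C: 1 × 354 = 354
  C–H: 5 × 406 = 2030
  C–O: 1 × 345 = 345
  O–H: 1 × 474 = 474
  O=O: 3 × 507 = 1521
  Σ(broken) = 4724 kJ
Bonds formed (products):
  C=O: 4 × 774 = 3096
  O–H: 6 × 474 = 2844
  Σ(formed) = 5940 kJ
ΔH = Σ(broken) − Σ(formed) = 4724 − 5940 = −1216 kJ
For 2× the reaction as written: 2 × (−1216) = −2432 kJ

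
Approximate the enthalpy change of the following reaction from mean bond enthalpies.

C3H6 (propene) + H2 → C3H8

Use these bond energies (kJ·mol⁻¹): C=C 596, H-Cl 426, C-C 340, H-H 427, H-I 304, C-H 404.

ΔH ≈ −125 kJ

Bonds broken (reactants):
  C-C: 1 × 340 = 340
  C-H: 6 × 404 = 2424
  C=C: 1 × 596 = 596
  H-H: 1 × 427 = 427
  Σ(broken) = 3787 kJ
Bonds formed (products):
  C-C: 2 × 340 = 680
  C-H: 8 × 404 = 3232
  Σ(formed) = 3912 kJ
ΔH = Σ(broken) − Σ(formed) = 3787 − 3912 = −125 kJ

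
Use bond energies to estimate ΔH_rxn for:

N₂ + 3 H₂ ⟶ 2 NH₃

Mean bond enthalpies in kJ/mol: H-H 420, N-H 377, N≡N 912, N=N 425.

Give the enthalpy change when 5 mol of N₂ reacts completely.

ΔH = −450 kJ

Bonds broken (reactants):
  H-H: 3 × 420 = 1260
  N≡N: 1 × 912 = 912
  Σ(broken) = 2172 kJ
Bonds formed (products):
  N-H: 6 × 377 = 2262
  Σ(formed) = 2262 kJ
ΔH = Σ(broken) − Σ(formed) = 2172 − 2262 = −90 kJ
For 5× the reaction as written: 5 × (−90) = −450 kJ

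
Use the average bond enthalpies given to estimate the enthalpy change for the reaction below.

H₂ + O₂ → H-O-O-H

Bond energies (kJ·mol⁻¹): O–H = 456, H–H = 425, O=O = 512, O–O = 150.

Bonds broken (reactants):
  H–H: 1 × 425 = 425
  O=O: 1 × 512 = 512
  Σ(broken) = 937 kJ
Bonds formed (products):
  O–H: 2 × 456 = 912
  O–O: 1 × 150 = 150
  Σ(formed) = 1062 kJ
ΔH = Σ(broken) − Σ(formed) = 937 − 1062 = −125 kJ

ΔH ≈ −125 kJ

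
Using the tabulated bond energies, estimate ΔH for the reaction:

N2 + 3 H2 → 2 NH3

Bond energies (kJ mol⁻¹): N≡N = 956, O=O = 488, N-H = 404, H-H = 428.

Bonds broken (reactants):
  H-H: 3 × 428 = 1284
  N≡N: 1 × 956 = 956
  Σ(broken) = 2240 kJ
Bonds formed (products):
  N-H: 6 × 404 = 2424
  Σ(formed) = 2424 kJ
ΔH = Σ(broken) − Σ(formed) = 2240 − 2424 = −184 kJ

ΔH ≈ −184 kJ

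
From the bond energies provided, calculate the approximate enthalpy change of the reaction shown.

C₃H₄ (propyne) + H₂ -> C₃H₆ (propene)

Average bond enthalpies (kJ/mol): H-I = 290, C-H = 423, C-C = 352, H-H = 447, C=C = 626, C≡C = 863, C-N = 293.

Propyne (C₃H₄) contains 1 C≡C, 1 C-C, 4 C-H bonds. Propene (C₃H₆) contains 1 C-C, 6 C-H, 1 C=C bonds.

Bonds broken (reactants):
  C≡C: 1 × 863 = 863
  C-C: 1 × 352 = 352
  C-H: 4 × 423 = 1692
  H-H: 1 × 447 = 447
  Σ(broken) = 3354 kJ
Bonds formed (products):
  C-C: 1 × 352 = 352
  C-H: 6 × 423 = 2538
  C=C: 1 × 626 = 626
  Σ(formed) = 3516 kJ
ΔH = Σ(broken) − Σ(formed) = 3354 − 3516 = −162 kJ

ΔH ≈ −162 kJ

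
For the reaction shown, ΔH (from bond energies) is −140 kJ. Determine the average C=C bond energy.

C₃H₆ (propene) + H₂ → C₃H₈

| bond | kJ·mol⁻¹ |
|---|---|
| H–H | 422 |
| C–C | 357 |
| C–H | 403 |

D(C=C) ≈ 601 kJ/mol

Let D be the C=C bond energy.
Σ(broken) = 1×357 + 6×403 + 1×D + 1×422 = 3197 + D
Σ(formed) = 2×357 + 8×403 = 3938
ΔH = Σ(broken) − Σ(formed) = (3197 + D) − (3938) = −741 + D
Setting this equal to −140 kJ gives D = 601 kJ/mol.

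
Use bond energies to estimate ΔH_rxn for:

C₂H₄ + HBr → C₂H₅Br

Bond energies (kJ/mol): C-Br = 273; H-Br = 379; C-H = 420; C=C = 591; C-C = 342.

Bonds broken (reactants):
  C-H: 4 × 420 = 1680
  C=C: 1 × 591 = 591
  H-Br: 1 × 379 = 379
  Σ(broken) = 2650 kJ
Bonds formed (products):
  C-Br: 1 × 273 = 273
  C-C: 1 × 342 = 342
  C-H: 5 × 420 = 2100
  Σ(formed) = 2715 kJ
ΔH = Σ(broken) − Σ(formed) = 2650 − 2715 = −65 kJ

ΔH ≈ −65 kJ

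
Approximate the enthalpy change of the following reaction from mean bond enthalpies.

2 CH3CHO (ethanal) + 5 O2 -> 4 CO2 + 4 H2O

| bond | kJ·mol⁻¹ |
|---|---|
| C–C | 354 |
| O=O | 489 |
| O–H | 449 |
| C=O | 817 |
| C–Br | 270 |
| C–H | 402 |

Bonds broken (reactants):
  C–C: 2 × 354 = 708
  C–H: 8 × 402 = 3216
  C=O: 2 × 817 = 1634
  O=O: 5 × 489 = 2445
  Σ(broken) = 8003 kJ
Bonds formed (products):
  C=O: 8 × 817 = 6536
  O–H: 8 × 449 = 3592
  Σ(formed) = 10128 kJ
ΔH = Σ(broken) − Σ(formed) = 8003 − 10128 = −2125 kJ

ΔH ≈ −2125 kJ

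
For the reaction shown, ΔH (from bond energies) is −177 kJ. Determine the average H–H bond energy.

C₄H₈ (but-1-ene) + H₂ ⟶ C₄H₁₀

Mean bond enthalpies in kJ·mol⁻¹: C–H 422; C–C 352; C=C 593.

Let D be the H–H bond energy.
Σ(broken) = 2×352 + 8×422 + 1×593 + 1×D = 4673 + D
Σ(formed) = 3×352 + 10×422 = 5276
ΔH = Σ(broken) − Σ(formed) = (4673 + D) − (5276) = −603 + D
Setting this equal to −177 kJ gives D = 426 kJ/mol.

D(H–H) ≈ 426 kJ/mol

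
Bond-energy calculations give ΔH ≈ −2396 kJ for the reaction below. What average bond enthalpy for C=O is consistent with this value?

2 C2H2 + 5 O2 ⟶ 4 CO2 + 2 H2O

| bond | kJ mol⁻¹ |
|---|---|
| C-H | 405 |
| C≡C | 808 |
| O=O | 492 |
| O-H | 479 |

D(C=O) ≈ 772 kJ/mol

Let D be the C=O bond energy.
Σ(broken) = 2×808 + 4×405 + 5×492 = 5696
Σ(formed) = 8×D + 4×479 = 1916 + 8D
ΔH = Σ(broken) − Σ(formed) = (5696) − (1916 + 8D) = +3780 − 8D
Setting this equal to −2396 kJ gives 8D = 6176, so D = 772 kJ/mol.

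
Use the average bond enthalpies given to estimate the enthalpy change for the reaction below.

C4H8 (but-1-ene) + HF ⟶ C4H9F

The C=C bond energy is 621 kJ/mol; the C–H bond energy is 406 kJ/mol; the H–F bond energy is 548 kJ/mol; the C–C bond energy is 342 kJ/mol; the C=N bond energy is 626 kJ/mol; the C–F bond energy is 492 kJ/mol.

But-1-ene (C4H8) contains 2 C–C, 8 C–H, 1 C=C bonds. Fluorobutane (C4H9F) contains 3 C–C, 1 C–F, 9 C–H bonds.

Bonds broken (reactants):
  C–C: 2 × 342 = 684
  C–H: 8 × 406 = 3248
  C=C: 1 × 621 = 621
  H–F: 1 × 548 = 548
  Σ(broken) = 5101 kJ
Bonds formed (products):
  C–C: 3 × 342 = 1026
  C–F: 1 × 492 = 492
  C–H: 9 × 406 = 3654
  Σ(formed) = 5172 kJ
ΔH = Σ(broken) − Σ(formed) = 5101 − 5172 = −71 kJ

ΔH ≈ −71 kJ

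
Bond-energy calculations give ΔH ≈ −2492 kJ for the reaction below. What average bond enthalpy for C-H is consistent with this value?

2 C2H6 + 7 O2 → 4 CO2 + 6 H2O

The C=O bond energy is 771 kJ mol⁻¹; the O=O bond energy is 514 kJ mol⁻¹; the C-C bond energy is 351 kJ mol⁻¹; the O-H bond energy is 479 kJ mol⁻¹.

D(C-H) ≈ 427 kJ/mol

Let D be the C-H bond energy.
Σ(broken) = 2×351 + 12×D + 7×514 = 4300 + 12D
Σ(formed) = 8×771 + 12×479 = 11916
ΔH = Σ(broken) − Σ(formed) = (4300 + 12D) − (11916) = −7616 + 12D
Setting this equal to −2492 kJ gives 12D = 5124, so D = 427 kJ/mol.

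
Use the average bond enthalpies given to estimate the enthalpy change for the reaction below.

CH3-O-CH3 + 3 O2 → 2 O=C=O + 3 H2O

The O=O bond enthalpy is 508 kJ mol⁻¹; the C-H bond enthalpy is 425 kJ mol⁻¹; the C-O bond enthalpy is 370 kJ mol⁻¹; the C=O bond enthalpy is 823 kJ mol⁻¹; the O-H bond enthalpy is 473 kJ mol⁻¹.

Bonds broken (reactants):
  C-H: 6 × 425 = 2550
  C-O: 2 × 370 = 740
  O=O: 3 × 508 = 1524
  Σ(broken) = 4814 kJ
Bonds formed (products):
  C=O: 4 × 823 = 3292
  O-H: 6 × 473 = 2838
  Σ(formed) = 6130 kJ
ΔH = Σ(broken) − Σ(formed) = 4814 − 6130 = −1316 kJ

ΔH ≈ −1316 kJ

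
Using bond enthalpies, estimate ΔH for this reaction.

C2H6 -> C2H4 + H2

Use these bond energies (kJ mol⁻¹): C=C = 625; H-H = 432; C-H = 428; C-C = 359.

ΔH ≈ +158 kJ

Bonds broken (reactants):
  C-C: 1 × 359 = 359
  C-H: 6 × 428 = 2568
  Σ(broken) = 2927 kJ
Bonds formed (products):
  C-H: 4 × 428 = 1712
  C=C: 1 × 625 = 625
  H-H: 1 × 432 = 432
  Σ(formed) = 2769 kJ
ΔH = Σ(broken) − Σ(formed) = 2927 − 2769 = +158 kJ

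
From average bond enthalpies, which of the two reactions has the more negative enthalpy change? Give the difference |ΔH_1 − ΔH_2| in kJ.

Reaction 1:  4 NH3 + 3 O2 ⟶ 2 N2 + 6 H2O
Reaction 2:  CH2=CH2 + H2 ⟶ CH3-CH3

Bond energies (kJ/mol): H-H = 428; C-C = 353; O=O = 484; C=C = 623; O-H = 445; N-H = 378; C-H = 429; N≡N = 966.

Reaction 1:
  Bonds broken (reactants):
    N-H: 12 × 378 = 4536
    O=O: 3 × 484 = 1452
    Σ(broken) = 5988 kJ
  Bonds formed (products):
    N≡N: 2 × 966 = 1932
    O-H: 12 × 445 = 5340
    Σ(formed) = 7272 kJ
  ΔH_1 = 5988 − 7272 = −1284 kJ
Reaction 2:
  Bonds broken (reactants):
    C-H: 4 × 429 = 1716
    C=C: 1 × 623 = 623
    H-H: 1 × 428 = 428
    Σ(broken) = 2767 kJ
  Bonds formed (products):
    C-C: 1 × 353 = 353
    C-H: 6 × 429 = 2574
    Σ(formed) = 2927 kJ
  ΔH_2 = 2767 − 2927 = −160 kJ
ΔH_1 − ΔH_2 = −1124 kJ, so reaction 1 has the more negative ΔH; |ΔH_1 − ΔH_2| = 1124 kJ.

Reaction 1, by 1124 kJ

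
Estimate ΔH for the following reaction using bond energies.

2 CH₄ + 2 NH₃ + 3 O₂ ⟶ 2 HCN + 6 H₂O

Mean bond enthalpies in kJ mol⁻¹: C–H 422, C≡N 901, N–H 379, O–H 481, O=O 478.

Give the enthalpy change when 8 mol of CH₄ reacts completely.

Bonds broken (reactants):
  C–H: 8 × 422 = 3376
  N–H: 6 × 379 = 2274
  O=O: 3 × 478 = 1434
  Σ(broken) = 7084 kJ
Bonds formed (products):
  C≡N: 2 × 901 = 1802
  C–H: 2 × 422 = 844
  O–H: 12 × 481 = 5772
  Σ(formed) = 8418 kJ
ΔH = Σ(broken) − Σ(formed) = 7084 − 8418 = −1334 kJ
For 4× the reaction as written: 4 × (−1334) = −5336 kJ

ΔH = −5336 kJ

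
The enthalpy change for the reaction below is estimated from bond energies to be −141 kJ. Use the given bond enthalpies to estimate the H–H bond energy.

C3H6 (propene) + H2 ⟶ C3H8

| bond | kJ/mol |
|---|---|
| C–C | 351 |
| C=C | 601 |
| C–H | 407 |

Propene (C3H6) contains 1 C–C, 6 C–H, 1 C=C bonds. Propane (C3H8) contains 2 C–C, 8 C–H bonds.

D(H–H) ≈ 423 kJ/mol

Let D be the H–H bond energy.
Σ(broken) = 1×351 + 6×407 + 1×601 + 1×D = 3394 + D
Σ(formed) = 2×351 + 8×407 = 3958
ΔH = Σ(broken) − Σ(formed) = (3394 + D) − (3958) = −564 + D
Setting this equal to −141 kJ gives D = 423 kJ/mol.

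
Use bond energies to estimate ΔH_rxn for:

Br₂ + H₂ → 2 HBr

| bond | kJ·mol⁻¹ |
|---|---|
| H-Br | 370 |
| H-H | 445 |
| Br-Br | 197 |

Bonds broken (reactants):
  Br-Br: 1 × 197 = 197
  H-H: 1 × 445 = 445
  Σ(broken) = 642 kJ
Bonds formed (products):
  H-Br: 2 × 370 = 740
  Σ(formed) = 740 kJ
ΔH = Σ(broken) − Σ(formed) = 642 − 740 = −98 kJ

ΔH ≈ −98 kJ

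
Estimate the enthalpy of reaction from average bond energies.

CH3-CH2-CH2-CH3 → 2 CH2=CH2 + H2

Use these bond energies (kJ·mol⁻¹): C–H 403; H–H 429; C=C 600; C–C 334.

Bonds broken (reactants):
  C–C: 3 × 334 = 1002
  C–H: 10 × 403 = 4030
  Σ(broken) = 5032 kJ
Bonds formed (products):
  C–H: 8 × 403 = 3224
  C=C: 2 × 600 = 1200
  H–H: 1 × 429 = 429
  Σ(formed) = 4853 kJ
ΔH = Σ(broken) − Σ(formed) = 5032 − 4853 = +179 kJ

ΔH ≈ +179 kJ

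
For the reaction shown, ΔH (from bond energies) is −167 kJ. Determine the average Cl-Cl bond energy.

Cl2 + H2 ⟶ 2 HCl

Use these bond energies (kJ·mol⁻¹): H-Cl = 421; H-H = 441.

D(Cl-Cl) ≈ 234 kJ/mol

Let D be the Cl-Cl bond energy.
Σ(broken) = 1×D + 1×441 = 441 + D
Σ(formed) = 2×421 = 842
ΔH = Σ(broken) − Σ(formed) = (441 + D) − (842) = −401 + D
Setting this equal to −167 kJ gives D = 234 kJ/mol.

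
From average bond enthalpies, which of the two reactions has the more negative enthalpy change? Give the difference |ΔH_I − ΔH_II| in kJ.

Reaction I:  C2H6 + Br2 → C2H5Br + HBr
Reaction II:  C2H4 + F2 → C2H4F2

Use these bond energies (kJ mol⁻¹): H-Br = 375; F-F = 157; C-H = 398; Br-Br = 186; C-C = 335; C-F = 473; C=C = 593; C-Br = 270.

Reaction II, by 470 kJ

Reaction I:
  Bonds broken (reactants):
    Br-Br: 1 × 186 = 186
    C-C: 1 × 335 = 335
    C-H: 6 × 398 = 2388
    Σ(broken) = 2909 kJ
  Bonds formed (products):
    C-Br: 1 × 270 = 270
    C-C: 1 × 335 = 335
    C-H: 5 × 398 = 1990
    H-Br: 1 × 375 = 375
    Σ(formed) = 2970 kJ
  ΔH_I = 2909 − 2970 = −61 kJ
Reaction II:
  Bonds broken (reactants):
    C-H: 4 × 398 = 1592
    C=C: 1 × 593 = 593
    F-F: 1 × 157 = 157
    Σ(broken) = 2342 kJ
  Bonds formed (products):
    C-C: 1 × 335 = 335
    C-F: 2 × 473 = 946
    C-H: 4 × 398 = 1592
    Σ(formed) = 2873 kJ
  ΔH_II = 2342 − 2873 = −531 kJ
ΔH_I − ΔH_II = +470 kJ, so reaction II has the more negative ΔH; |ΔH_I − ΔH_II| = 470 kJ.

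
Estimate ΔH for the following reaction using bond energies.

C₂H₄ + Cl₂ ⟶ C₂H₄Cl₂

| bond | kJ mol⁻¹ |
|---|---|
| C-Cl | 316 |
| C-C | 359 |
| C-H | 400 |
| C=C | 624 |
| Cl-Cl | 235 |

ΔH ≈ −132 kJ

Bonds broken (reactants):
  C-H: 4 × 400 = 1600
  C=C: 1 × 624 = 624
  Cl-Cl: 1 × 235 = 235
  Σ(broken) = 2459 kJ
Bonds formed (products):
  C-C: 1 × 359 = 359
  C-Cl: 2 × 316 = 632
  C-H: 4 × 400 = 1600
  Σ(formed) = 2591 kJ
ΔH = Σ(broken) − Σ(formed) = 2459 − 2591 = −132 kJ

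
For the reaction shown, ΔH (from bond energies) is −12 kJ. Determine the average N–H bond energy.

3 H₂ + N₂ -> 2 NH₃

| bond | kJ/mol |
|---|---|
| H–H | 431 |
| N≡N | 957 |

D(N–H) ≈ 377 kJ/mol

Let D be the N–H bond energy.
Σ(broken) = 3×431 + 1×957 = 2250
Σ(formed) = 6×D = 6D
ΔH = Σ(broken) − Σ(formed) = (2250) − (6D) = +2250 − 6D
Setting this equal to −12 kJ gives 6D = 2262, so D = 377 kJ/mol.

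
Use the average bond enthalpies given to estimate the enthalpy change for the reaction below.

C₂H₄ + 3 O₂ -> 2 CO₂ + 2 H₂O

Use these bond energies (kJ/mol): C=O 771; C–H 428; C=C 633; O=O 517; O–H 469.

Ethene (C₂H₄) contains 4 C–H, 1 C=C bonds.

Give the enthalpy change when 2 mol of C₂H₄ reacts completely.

ΔH = −2128 kJ

Bonds broken (reactants):
  C–H: 4 × 428 = 1712
  C=C: 1 × 633 = 633
  O=O: 3 × 517 = 1551
  Σ(broken) = 3896 kJ
Bonds formed (products):
  C=O: 4 × 771 = 3084
  O–H: 4 × 469 = 1876
  Σ(formed) = 4960 kJ
ΔH = Σ(broken) − Σ(formed) = 3896 − 4960 = −1064 kJ
For 2× the reaction as written: 2 × (−1064) = −2128 kJ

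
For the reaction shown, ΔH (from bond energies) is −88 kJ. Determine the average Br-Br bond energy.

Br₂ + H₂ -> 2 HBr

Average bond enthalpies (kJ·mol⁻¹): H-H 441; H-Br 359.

D(Br-Br) ≈ 189 kJ/mol

Let D be the Br-Br bond energy.
Σ(broken) = 1×D + 1×441 = 441 + D
Σ(formed) = 2×359 = 718
ΔH = Σ(broken) − Σ(formed) = (441 + D) − (718) = −277 + D
Setting this equal to −88 kJ gives D = 189 kJ/mol.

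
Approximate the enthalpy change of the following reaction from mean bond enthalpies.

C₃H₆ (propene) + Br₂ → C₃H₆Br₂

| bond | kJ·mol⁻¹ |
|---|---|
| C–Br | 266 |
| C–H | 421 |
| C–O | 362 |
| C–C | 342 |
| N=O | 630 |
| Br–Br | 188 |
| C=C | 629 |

Bonds broken (reactants):
  Br–Br: 1 × 188 = 188
  C–C: 1 × 342 = 342
  C–H: 6 × 421 = 2526
  C=C: 1 × 629 = 629
  Σ(broken) = 3685 kJ
Bonds formed (products):
  C–Br: 2 × 266 = 532
  C–C: 2 × 342 = 684
  C–H: 6 × 421 = 2526
  Σ(formed) = 3742 kJ
ΔH = Σ(broken) − Σ(formed) = 3685 − 3742 = −57 kJ

ΔH ≈ −57 kJ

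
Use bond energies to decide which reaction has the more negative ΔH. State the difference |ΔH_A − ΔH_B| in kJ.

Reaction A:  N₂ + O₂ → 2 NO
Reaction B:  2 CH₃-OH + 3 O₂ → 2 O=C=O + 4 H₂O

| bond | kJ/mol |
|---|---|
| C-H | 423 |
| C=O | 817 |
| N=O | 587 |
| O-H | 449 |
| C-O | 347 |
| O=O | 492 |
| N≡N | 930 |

Reaction B, by 1502 kJ

Reaction A:
  Bonds broken (reactants):
    N≡N: 1 × 930 = 930
    O=O: 1 × 492 = 492
    Σ(broken) = 1422 kJ
  Bonds formed (products):
    N=O: 2 × 587 = 1174
    Σ(formed) = 1174 kJ
  ΔH_A = 1422 − 1174 = +248 kJ
Reaction B:
  Bonds broken (reactants):
    C-H: 6 × 423 = 2538
    C-O: 2 × 347 = 694
    O-H: 2 × 449 = 898
    O=O: 3 × 492 = 1476
    Σ(broken) = 5606 kJ
  Bonds formed (products):
    C=O: 4 × 817 = 3268
    O-H: 8 × 449 = 3592
    Σ(formed) = 6860 kJ
  ΔH_B = 5606 − 6860 = −1254 kJ
ΔH_A − ΔH_B = +1502 kJ, so reaction B has the more negative ΔH; |ΔH_A − ΔH_B| = 1502 kJ.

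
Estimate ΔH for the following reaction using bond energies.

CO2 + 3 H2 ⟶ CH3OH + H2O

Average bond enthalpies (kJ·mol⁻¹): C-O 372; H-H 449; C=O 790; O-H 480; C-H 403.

Bonds broken (reactants):
  C=O: 2 × 790 = 1580
  H-H: 3 × 449 = 1347
  Σ(broken) = 2927 kJ
Bonds formed (products):
  C-H: 3 × 403 = 1209
  C-O: 1 × 372 = 372
  O-H: 3 × 480 = 1440
  Σ(formed) = 3021 kJ
ΔH = Σ(broken) − Σ(formed) = 2927 − 3021 = −94 kJ

ΔH ≈ −94 kJ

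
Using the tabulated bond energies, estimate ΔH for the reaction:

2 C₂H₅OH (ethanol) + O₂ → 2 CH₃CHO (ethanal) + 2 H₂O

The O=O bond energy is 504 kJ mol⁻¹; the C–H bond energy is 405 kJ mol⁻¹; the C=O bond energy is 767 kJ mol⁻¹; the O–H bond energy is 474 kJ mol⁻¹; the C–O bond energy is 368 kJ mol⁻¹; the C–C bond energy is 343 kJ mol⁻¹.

ΔH ≈ −432 kJ

Bonds broken (reactants):
  C–C: 2 × 343 = 686
  C–H: 10 × 405 = 4050
  C–O: 2 × 368 = 736
  O–H: 2 × 474 = 948
  O=O: 1 × 504 = 504
  Σ(broken) = 6924 kJ
Bonds formed (products):
  C–C: 2 × 343 = 686
  C–H: 8 × 405 = 3240
  C=O: 2 × 767 = 1534
  O–H: 4 × 474 = 1896
  Σ(formed) = 7356 kJ
ΔH = Σ(broken) − Σ(formed) = 6924 − 7356 = −432 kJ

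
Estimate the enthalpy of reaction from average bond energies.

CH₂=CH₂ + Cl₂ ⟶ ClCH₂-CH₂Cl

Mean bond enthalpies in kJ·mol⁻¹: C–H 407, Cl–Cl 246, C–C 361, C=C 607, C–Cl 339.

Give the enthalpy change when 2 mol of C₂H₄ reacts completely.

ΔH = −372 kJ

Bonds broken (reactants):
  C–H: 4 × 407 = 1628
  C=C: 1 × 607 = 607
  Cl–Cl: 1 × 246 = 246
  Σ(broken) = 2481 kJ
Bonds formed (products):
  C–C: 1 × 361 = 361
  C–Cl: 2 × 339 = 678
  C–H: 4 × 407 = 1628
  Σ(formed) = 2667 kJ
ΔH = Σ(broken) − Σ(formed) = 2481 − 2667 = −186 kJ
For 2× the reaction as written: 2 × (−186) = −372 kJ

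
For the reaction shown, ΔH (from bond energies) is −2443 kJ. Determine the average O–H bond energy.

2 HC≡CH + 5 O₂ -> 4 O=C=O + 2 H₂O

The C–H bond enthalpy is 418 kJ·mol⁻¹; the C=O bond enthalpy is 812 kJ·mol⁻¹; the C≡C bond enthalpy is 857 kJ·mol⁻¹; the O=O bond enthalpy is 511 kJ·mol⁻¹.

Let D be the O–H bond energy.
Σ(broken) = 2×857 + 4×418 + 5×511 = 5941
Σ(formed) = 8×812 + 4×D = 6496 + 4D
ΔH = Σ(broken) − Σ(formed) = (5941) − (6496 + 4D) = −555 − 4D
Setting this equal to −2443 kJ gives 4D = 1888, so D = 472 kJ/mol.

D(O–H) ≈ 472 kJ/mol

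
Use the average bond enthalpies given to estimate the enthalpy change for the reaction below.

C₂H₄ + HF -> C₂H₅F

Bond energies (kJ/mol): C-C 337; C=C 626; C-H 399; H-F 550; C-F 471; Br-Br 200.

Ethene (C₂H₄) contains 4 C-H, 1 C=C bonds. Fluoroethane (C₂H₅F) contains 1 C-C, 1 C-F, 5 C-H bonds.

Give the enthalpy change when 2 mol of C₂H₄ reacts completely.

Bonds broken (reactants):
  C-H: 4 × 399 = 1596
  C=C: 1 × 626 = 626
  H-F: 1 × 550 = 550
  Σ(broken) = 2772 kJ
Bonds formed (products):
  C-C: 1 × 337 = 337
  C-F: 1 × 471 = 471
  C-H: 5 × 399 = 1995
  Σ(formed) = 2803 kJ
ΔH = Σ(broken) − Σ(formed) = 2772 − 2803 = −31 kJ
For 2× the reaction as written: 2 × (−31) = −62 kJ

ΔH = −62 kJ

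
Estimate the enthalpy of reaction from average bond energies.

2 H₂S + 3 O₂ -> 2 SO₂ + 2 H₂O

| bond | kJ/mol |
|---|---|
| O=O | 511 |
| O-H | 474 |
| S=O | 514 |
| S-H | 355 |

Bonds broken (reactants):
  O=O: 3 × 511 = 1533
  S-H: 4 × 355 = 1420
  Σ(broken) = 2953 kJ
Bonds formed (products):
  O-H: 4 × 474 = 1896
  S=O: 4 × 514 = 2056
  Σ(formed) = 3952 kJ
ΔH = Σ(broken) − Σ(formed) = 2953 − 3952 = −999 kJ

ΔH ≈ −999 kJ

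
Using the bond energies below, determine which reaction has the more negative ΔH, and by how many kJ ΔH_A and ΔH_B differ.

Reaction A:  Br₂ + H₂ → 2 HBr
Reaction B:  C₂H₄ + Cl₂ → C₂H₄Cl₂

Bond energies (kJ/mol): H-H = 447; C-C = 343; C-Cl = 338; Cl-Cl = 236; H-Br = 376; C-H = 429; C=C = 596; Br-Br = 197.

Reaction A:
  Bonds broken (reactants):
    Br-Br: 1 × 197 = 197
    H-H: 1 × 447 = 447
    Σ(broken) = 644 kJ
  Bonds formed (products):
    H-Br: 2 × 376 = 752
    Σ(formed) = 752 kJ
  ΔH_A = 644 − 752 = −108 kJ
Reaction B:
  Bonds broken (reactants):
    C-H: 4 × 429 = 1716
    C=C: 1 × 596 = 596
    Cl-Cl: 1 × 236 = 236
    Σ(broken) = 2548 kJ
  Bonds formed (products):
    C-C: 1 × 343 = 343
    C-Cl: 2 × 338 = 676
    C-H: 4 × 429 = 1716
    Σ(formed) = 2735 kJ
  ΔH_B = 2548 − 2735 = −187 kJ
ΔH_A − ΔH_B = +79 kJ, so reaction B has the more negative ΔH; |ΔH_A − ΔH_B| = 79 kJ.

Reaction B, by 79 kJ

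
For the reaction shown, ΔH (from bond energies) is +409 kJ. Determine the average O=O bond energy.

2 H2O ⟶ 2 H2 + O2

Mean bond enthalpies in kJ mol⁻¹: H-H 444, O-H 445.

Let D be the O=O bond energy.
Σ(broken) = 4×445 = 1780
Σ(formed) = 2×444 + 1×D = 888 + D
ΔH = Σ(broken) − Σ(formed) = (1780) − (888 + D) = +892 − D
Setting this equal to +409 kJ gives D = 483 kJ/mol.

D(O=O) ≈ 483 kJ/mol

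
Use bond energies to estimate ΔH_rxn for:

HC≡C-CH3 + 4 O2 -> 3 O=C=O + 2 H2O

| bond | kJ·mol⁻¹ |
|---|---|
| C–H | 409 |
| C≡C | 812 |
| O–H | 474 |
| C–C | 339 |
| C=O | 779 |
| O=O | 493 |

Bonds broken (reactants):
  C≡C: 1 × 812 = 812
  C–C: 1 × 339 = 339
  C–H: 4 × 409 = 1636
  O=O: 4 × 493 = 1972
  Σ(broken) = 4759 kJ
Bonds formed (products):
  C=O: 6 × 779 = 4674
  O–H: 4 × 474 = 1896
  Σ(formed) = 6570 kJ
ΔH = Σ(broken) − Σ(formed) = 4759 − 6570 = −1811 kJ

ΔH ≈ −1811 kJ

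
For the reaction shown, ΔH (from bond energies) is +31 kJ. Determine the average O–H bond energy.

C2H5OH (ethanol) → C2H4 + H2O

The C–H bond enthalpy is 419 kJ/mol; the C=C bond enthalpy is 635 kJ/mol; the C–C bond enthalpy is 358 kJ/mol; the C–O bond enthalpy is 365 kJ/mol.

Let D be the O–H bond energy.
Σ(broken) = 1×358 + 5×419 + 1×365 + 1×D = 2818 + D
Σ(formed) = 4×419 + 1×635 + 2×D = 2311 + 2D
ΔH = Σ(broken) − Σ(formed) = (2818 + D) − (2311 + 2D) = +507 − D
Setting this equal to +31 kJ gives D = 476 kJ/mol.

D(O–H) ≈ 476 kJ/mol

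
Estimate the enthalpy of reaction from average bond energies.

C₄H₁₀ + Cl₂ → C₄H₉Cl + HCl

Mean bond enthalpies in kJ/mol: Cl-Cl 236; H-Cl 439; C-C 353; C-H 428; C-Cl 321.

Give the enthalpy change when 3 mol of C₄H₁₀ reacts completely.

ΔH = −288 kJ

Bonds broken (reactants):
  C-C: 3 × 353 = 1059
  C-H: 10 × 428 = 4280
  Cl-Cl: 1 × 236 = 236
  Σ(broken) = 5575 kJ
Bonds formed (products):
  C-C: 3 × 353 = 1059
  C-Cl: 1 × 321 = 321
  C-H: 9 × 428 = 3852
  H-Cl: 1 × 439 = 439
  Σ(formed) = 5671 kJ
ΔH = Σ(broken) − Σ(formed) = 5575 − 5671 = −96 kJ
For 3× the reaction as written: 3 × (−96) = −288 kJ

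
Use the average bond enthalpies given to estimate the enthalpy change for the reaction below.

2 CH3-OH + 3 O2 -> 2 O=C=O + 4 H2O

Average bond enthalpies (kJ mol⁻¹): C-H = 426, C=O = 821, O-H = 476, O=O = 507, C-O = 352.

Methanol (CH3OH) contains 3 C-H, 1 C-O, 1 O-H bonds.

ΔH ≈ −1359 kJ

Bonds broken (reactants):
  C-H: 6 × 426 = 2556
  C-O: 2 × 352 = 704
  O-H: 2 × 476 = 952
  O=O: 3 × 507 = 1521
  Σ(broken) = 5733 kJ
Bonds formed (products):
  C=O: 4 × 821 = 3284
  O-H: 8 × 476 = 3808
  Σ(formed) = 7092 kJ
ΔH = Σ(broken) − Σ(formed) = 5733 − 7092 = −1359 kJ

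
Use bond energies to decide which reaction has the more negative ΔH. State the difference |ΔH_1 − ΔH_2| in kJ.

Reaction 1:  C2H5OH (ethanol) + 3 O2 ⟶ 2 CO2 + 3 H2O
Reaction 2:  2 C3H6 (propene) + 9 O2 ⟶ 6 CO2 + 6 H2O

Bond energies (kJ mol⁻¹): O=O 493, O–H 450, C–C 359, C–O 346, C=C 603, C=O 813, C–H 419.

Reaction 2, by 2544 kJ

Reaction 1:
  Bonds broken (reactants):
    C–C: 1 × 359 = 359
    C–H: 5 × 419 = 2095
    C–O: 1 × 346 = 346
    O–H: 1 × 450 = 450
    O=O: 3 × 493 = 1479
    Σ(broken) = 4729 kJ
  Bonds formed (products):
    C=O: 4 × 813 = 3252
    O–H: 6 × 450 = 2700
    Σ(formed) = 5952 kJ
  ΔH_1 = 4729 − 5952 = −1223 kJ
Reaction 2:
  Bonds broken (reactants):
    C–C: 2 × 359 = 718
    C–H: 12 × 419 = 5028
    C=C: 2 × 603 = 1206
    O=O: 9 × 493 = 4437
    Σ(broken) = 11389 kJ
  Bonds formed (products):
    C=O: 12 × 813 = 9756
    O–H: 12 × 450 = 5400
    Σ(formed) = 15156 kJ
  ΔH_2 = 11389 − 15156 = −3767 kJ
ΔH_1 − ΔH_2 = +2544 kJ, so reaction 2 has the more negative ΔH; |ΔH_1 − ΔH_2| = 2544 kJ.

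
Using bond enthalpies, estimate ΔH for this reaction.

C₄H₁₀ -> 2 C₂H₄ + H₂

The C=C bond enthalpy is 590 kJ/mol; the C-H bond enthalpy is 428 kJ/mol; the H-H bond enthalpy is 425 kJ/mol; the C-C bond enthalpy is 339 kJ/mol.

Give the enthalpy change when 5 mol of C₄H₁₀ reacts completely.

Bonds broken (reactants):
  C-C: 3 × 339 = 1017
  C-H: 10 × 428 = 4280
  Σ(broken) = 5297 kJ
Bonds formed (products):
  C-H: 8 × 428 = 3424
  C=C: 2 × 590 = 1180
  H-H: 1 × 425 = 425
  Σ(formed) = 5029 kJ
ΔH = Σ(broken) − Σ(formed) = 5297 − 5029 = +268 kJ
For 5× the reaction as written: 5 × (+268) = +1340 kJ

ΔH = +1340 kJ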